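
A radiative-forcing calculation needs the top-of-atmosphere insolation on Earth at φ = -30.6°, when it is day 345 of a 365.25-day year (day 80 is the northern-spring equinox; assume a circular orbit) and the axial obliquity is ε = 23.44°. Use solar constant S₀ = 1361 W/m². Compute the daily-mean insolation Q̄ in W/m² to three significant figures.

Solar longitude: λ_s = 360° × (345 − 80)/365.25 = 261.191°.
sin δ = sin 23.44° × sin 261.191° = -0.39310, so δ = -23.147°.
cos H₀ = −tan(-30.6°) tan(-23.147°) = -0.2528, H₀ = 1.8264 rad.
Bracket: H₀ sin φ sin δ + cos φ cos δ sin H₀ = 1.8264×-0.50904×-0.39310 + 0.86074×0.91950×0.96751 = 0.365469 + 0.765736 = 1.131205.
Q̄ = (S₀/π) × [bracket] = (1361/π) × 1.131205 = 490.1 W/m².

Q̄ ≈ 490 W/m²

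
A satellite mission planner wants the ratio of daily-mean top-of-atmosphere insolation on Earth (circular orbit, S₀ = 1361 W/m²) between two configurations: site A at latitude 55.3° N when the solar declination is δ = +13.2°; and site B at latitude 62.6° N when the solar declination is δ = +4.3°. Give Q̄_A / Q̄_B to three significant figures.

Q̄_A / Q̄_B ≈ 1.55

— Configuration A (φ=+55.3°):
cos H₀ = −tan(+55.3°) tan(+13.200°) = -0.3387, H₀ = 1.9164 rad.
Bracket: H₀ sin φ sin δ + cos φ cos δ sin H₀ = 1.9164×0.82214×0.22835 + 0.56928×0.97358×0.94088 = 0.359777 + 0.521473 = 0.881250.
Q̄ = (S₀/π) × [bracket] = (1361/π) × 0.881250 = 381.77 W/m².
— Configuration B (φ=+62.6°):
cos H₀ = −tan(+62.6°) tan(+4.300°) = -0.1451, H₀ = 1.7164 rad.
Bracket: H₀ sin φ sin δ + cos φ cos δ sin H₀ = 1.7164×0.88782×0.07498 + 0.46020×0.99719×0.98942 = 0.114259 + 0.454052 = 0.568311.
Q̄ = (S₀/π) × [bracket] = (1361/π) × 0.568311 = 246.20 W/m².
Ratio Q̄_A / Q̄_B = 381.77 / 246.20 = 1.551.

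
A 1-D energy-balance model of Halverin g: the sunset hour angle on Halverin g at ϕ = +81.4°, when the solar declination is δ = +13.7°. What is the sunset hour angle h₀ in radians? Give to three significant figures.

Sunrise equation: cos h₀ = −tan ϕ · tan δ = -1.6119 ≤ −1, so the host star never sets (polar day) and h₀ = π.

h₀ = 3.14 rad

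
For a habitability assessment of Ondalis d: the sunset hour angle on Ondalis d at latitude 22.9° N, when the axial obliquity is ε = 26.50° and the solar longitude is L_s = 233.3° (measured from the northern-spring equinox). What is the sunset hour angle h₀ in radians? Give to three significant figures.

h₀ = 1.41 rad

Solar declination: sin δ = sin ε · sin L_s = sin 26.50° × sin 233.3° = -0.35775, so δ = -20.962°.
cos h₀ = −tan ϕ · tan δ = −tan(+22.9°) × tan(-20.962°) = 0.1618, so h₀ = 1.4083 rad = 80.69°.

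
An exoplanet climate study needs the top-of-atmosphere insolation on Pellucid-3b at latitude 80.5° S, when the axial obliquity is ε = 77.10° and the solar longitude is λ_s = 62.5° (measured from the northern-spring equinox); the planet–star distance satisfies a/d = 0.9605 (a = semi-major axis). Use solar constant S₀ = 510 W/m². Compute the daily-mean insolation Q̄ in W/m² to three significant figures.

Solar declination: sin δ = sin ε · sin λ_s = sin 77.10° × sin 62.5° = 0.86462, so δ = +59.840°.
cos H₀ = −tan(-80.5°) tan(+59.840°) = 10.2838 ≥ 1 ⇒ polar night, H₀ = 0 and Q̄ = 0.
Inverse-square distance factor (a/d)² = 0.9605² = 0.922560.

Q̄ ≈ 0.00 W/m²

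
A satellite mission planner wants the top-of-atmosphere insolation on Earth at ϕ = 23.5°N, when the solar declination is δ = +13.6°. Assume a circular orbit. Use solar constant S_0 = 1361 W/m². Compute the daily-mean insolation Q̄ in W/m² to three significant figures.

Q̄ ≈ 452 W/m²

cos h₀ = −tan(+23.5°) tan(+13.600°) = -0.1052, h₀ = 1.6762 rad.
Bracket: h₀ sin ϕ sin δ + cos ϕ cos δ sin h₀ = 1.6762×0.39875×0.23514 + 0.91706×0.97196×0.99445 = 0.157164 + 0.886399 = 1.043563.
Q̄ = (S_0/π) × [bracket] = (1361/π) × 1.043563 = 452.1 W/m².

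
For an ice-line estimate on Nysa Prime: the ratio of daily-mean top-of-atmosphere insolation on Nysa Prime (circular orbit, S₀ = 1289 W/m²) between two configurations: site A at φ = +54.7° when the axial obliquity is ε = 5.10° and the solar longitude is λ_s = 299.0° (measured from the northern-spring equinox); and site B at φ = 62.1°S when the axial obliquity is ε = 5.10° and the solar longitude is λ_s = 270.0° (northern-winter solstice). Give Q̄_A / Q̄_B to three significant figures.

— Configuration A (φ=+54.7°):
Solar declination: sin δ = sin ε · sin λ_s = sin 5.10° × sin 299.0° = -0.07775, so δ = -4.459°.
cos H₀ = −tan(+54.7°) tan(-4.459°) = 0.1101, H₀ = 1.4604 rad.
Bracket: H₀ sin φ sin δ + cos φ cos δ sin H₀ = 1.4604×0.81614×-0.07775 + 0.57786×0.99697×0.99392 = -0.092670 + 0.572606 = 0.479936.
Q̄ = (S₀/π) × [bracket] = (1289/π) × 0.479936 = 196.92 W/m².
— Configuration B (φ=-62.1°):
Solar declination: sin δ = sin ε · sin λ_s = sin 5.10° × sin 270.0° = -0.08889, so δ = -5.100°.
cos H₀ = −tan(-62.1°) tan(-5.100°) = -0.1686, H₀ = 1.7402 rad.
Bracket: H₀ sin φ sin δ + cos φ cos δ sin H₀ = 1.7402×-0.88377×-0.08889 + 0.46793×0.99604×0.98569 = 0.136707 + 0.459407 = 0.596114.
Q̄ = (S₀/π) × [bracket] = (1289/π) × 0.596114 = 244.59 W/m².
Ratio Q̄_A / Q̄_B = 196.92 / 244.59 = 0.8051.

Q̄_A / Q̄_B ≈ 0.805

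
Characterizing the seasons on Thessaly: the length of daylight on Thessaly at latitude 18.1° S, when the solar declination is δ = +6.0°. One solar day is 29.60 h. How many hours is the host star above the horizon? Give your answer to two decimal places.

cos H₀ = −tan φ · tan δ = −tan(-18.1°) × tan(+6.000°) = 0.0344, so H₀ = 1.5364 rad = 88.03°.
Daylight = 2H₀/(2π) × 29.60 h = (1.5364/π) × 29.60 = 14.48 h.

14.48 h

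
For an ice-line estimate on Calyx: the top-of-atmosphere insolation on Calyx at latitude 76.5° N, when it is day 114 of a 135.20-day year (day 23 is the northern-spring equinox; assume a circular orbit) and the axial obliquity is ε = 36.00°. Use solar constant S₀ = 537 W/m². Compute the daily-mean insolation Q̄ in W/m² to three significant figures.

Solar longitude: λ_s = 360° × (114 − 23)/135.20 = 242.308°.
sin δ = sin 36.00° × sin 242.308° = -0.52046, so δ = -31.363°.
cos H₀ = −tan(+76.5°) tan(-31.363°) = 2.5388 ≥ 1 ⇒ polar night, H₀ = 0 and Q̄ = 0.

Q̄ ≈ 0.00 W/m²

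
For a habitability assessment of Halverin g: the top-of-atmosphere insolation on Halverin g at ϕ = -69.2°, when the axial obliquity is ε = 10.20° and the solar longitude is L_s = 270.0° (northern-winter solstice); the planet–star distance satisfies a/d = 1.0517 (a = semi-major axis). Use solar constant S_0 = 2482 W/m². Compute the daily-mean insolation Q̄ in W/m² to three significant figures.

Q̄ ≈ 568 W/m²

Solar declination: sin δ = sin ε · sin L_s = sin 10.20° × sin 270.0° = -0.17708, so δ = -10.200°.
cos h₀ = −tan(-69.2°) tan(-10.200°) = -0.4737, h₀ = 2.0642 rad.
Bracket: h₀ sin ϕ sin δ + cos ϕ cos δ sin h₀ = 2.0642×-0.93483×-0.17708 + 0.35511×0.98420×0.88071 = 0.341707 + 0.307807 = 0.649514.
Inverse-square distance factor (a/d)² = 1.0517² = 1.106073.
Q̄ = (S_0/π) × 1.106073 × [bracket] = (2482/π) × 1.106073 × 0.649514 = 567.6 W/m².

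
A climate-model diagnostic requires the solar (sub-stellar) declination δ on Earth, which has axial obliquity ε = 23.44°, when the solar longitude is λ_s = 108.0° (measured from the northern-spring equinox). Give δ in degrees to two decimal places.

δ = +22.23°

sin δ = sin ε · sin λ_s = sin 23.44° × sin 108.0° = 0.378319.
δ = arcsin(0.378319) = +22.23°.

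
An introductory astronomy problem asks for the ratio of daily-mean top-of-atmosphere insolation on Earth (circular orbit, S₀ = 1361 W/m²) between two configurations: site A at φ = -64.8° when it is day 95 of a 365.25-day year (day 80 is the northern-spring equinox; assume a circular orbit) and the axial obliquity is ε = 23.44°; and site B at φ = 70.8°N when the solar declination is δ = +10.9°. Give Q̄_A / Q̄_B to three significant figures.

Q̄_A / Q̄_B ≈ 0.442

— Configuration A (φ=-64.8°):
Solar longitude: λ_s = 360° × (95 − 80)/365.25 = 14.784°.
sin δ = sin 23.44° × sin 14.784° = 0.10151, so δ = +5.826°.
cos H₀ = −tan(-64.8°) tan(+5.826°) = 0.2168, H₀ = 1.3522 rad.
Bracket: H₀ sin φ sin δ + cos φ cos δ sin H₀ = 1.3522×-0.90483×0.10151 + 0.42578×0.99483×0.97621 = -0.124199 + 0.413502 = 0.289303.
Q̄ = (S₀/π) × [bracket] = (1361/π) × 0.289303 = 125.33 W/m².
— Configuration B (φ=+70.8°):
cos H₀ = −tan(+70.8°) tan(+10.900°) = -0.5530, H₀ = 2.1567 rad.
Bracket: H₀ sin φ sin δ + cos φ cos δ sin H₀ = 2.1567×0.94438×0.18910 + 0.32887×0.98196×0.83319 = 0.385148 + 0.269068 = 0.654216.
Q̄ = (S₀/π) × [bracket] = (1361/π) × 0.654216 = 283.42 W/m².
Ratio Q̄_A / Q̄_B = 125.33 / 283.42 = 0.4422.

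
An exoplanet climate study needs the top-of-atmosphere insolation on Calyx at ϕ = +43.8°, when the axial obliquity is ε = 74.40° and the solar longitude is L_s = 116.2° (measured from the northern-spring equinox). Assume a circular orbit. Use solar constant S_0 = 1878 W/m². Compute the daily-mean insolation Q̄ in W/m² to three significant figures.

Q̄ ≈ 1.12e+03 W/m²

Solar declination: sin δ = sin ε · sin L_s = sin 74.40° × sin 116.2° = 0.86421, so δ = +59.792°.
cos h₀ = −tan(+43.8°) tan(+59.792°) = -1.6471 ≤ −1 ⇒ polar day, h₀ = π.
Bracket: h₀ sin ϕ sin δ + cos ϕ cos δ sin h₀ = 3.1416×0.69214×0.86421 + 0.72176×0.50314×0.00000 = 1.879162 + 0.000000 = 1.879162.
Q̄ = (S_0/π) × [bracket] = (1878/π) × 1.879162 = 1123 W/m².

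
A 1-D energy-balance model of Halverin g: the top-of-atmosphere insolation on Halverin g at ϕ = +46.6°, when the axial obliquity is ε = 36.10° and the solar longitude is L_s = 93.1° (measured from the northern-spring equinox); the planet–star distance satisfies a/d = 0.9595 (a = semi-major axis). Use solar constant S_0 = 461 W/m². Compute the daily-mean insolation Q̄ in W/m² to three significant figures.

Q̄ ≈ 189 W/m²

Solar declination: sin δ = sin ε · sin L_s = sin 36.10° × sin 93.1° = 0.58833, so δ = +36.039°.
cos h₀ = −tan(+46.6°) tan(+36.039°) = -0.7694, h₀ = 2.4487 rad.
Bracket: h₀ sin ϕ sin δ + cos ϕ cos δ sin h₀ = 2.4487×0.72657×0.58833 + 0.68709×0.80862×0.63877 = 1.046728 + 0.354897 = 1.401625.
Inverse-square distance factor (a/d)² = 0.9595² = 0.920640.
Q̄ = (S_0/π) × 0.920640 × [bracket] = (461/π) × 0.920640 × 1.401625 = 189.4 W/m².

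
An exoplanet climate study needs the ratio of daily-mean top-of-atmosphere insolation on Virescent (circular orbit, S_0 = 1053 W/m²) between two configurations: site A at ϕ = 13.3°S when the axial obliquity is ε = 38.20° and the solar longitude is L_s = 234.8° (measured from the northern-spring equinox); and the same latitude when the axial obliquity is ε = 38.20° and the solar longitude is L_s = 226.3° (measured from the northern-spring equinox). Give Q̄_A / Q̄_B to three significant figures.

Q̄_A / Q̄_B ≈ 0.993

— Configuration A (ϕ=-13.3°):
Solar declination: sin δ = sin ε · sin L_s = sin 38.20° × sin 234.8° = -0.50533, so δ = -30.353°.
cos h₀ = −tan(-13.3°) tan(-30.353°) = -0.1384, h₀ = 1.7097 rad.
Bracket: h₀ sin ϕ sin δ + cos ϕ cos δ sin h₀ = 1.7097×-0.23005×-0.50533 + 0.97318×0.86293×0.99037 = 0.198755 + 0.831699 = 1.030454.
Q̄ = (S_0/π) × [bracket] = (1053/π) × 1.030454 = 345.39 W/m².
— Configuration B (ϕ=-13.3°):
Solar declination: sin δ = sin ε · sin L_s = sin 38.20° × sin 226.3° = -0.44709, so δ = -26.557°.
cos h₀ = −tan(-13.3°) tan(-26.557°) = -0.1182, h₀ = 1.6892 rad.
Bracket: h₀ sin ϕ sin δ + cos ϕ cos δ sin h₀ = 1.6892×-0.23005×-0.44709 + 0.97318×0.89449×0.99300 = 0.173739 + 0.864406 = 1.038145.
Q̄ = (S_0/π) × [bracket] = (1053/π) × 1.038145 = 347.97 W/m².
Ratio Q̄_A / Q̄_B = 345.39 / 347.97 = 0.9926.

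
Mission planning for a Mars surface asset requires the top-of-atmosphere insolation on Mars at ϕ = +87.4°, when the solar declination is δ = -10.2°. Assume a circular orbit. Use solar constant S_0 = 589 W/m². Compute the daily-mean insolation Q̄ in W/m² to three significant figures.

Q̄ ≈ 0.00 W/m²

cos h₀ = −tan(+87.4°) tan(-10.200°) = 3.9623 ≥ 1 ⇒ polar night, h₀ = 0 and Q̄ = 0.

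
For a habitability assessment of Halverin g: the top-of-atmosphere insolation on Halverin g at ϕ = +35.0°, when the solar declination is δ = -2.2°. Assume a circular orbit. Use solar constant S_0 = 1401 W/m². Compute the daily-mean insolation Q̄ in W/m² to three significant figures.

cos h₀ = −tan(+35.0°) tan(-2.200°) = 0.0269, h₀ = 1.5439 rad.
Bracket: h₀ sin ϕ sin δ + cos ϕ cos δ sin h₀ = 1.5439×0.57358×-0.03839 + 0.81915×0.99926×0.99964 = -0.033996 + 0.818249 = 0.784253.
Q̄ = (S_0/π) × [bracket] = (1401/π) × 0.784253 = 349.7 W/m².

Q̄ ≈ 350 W/m²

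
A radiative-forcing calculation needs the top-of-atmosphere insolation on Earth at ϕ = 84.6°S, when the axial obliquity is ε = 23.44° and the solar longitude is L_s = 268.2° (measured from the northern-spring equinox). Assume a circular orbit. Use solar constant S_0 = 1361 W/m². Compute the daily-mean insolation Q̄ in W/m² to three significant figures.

Solar declination: sin δ = sin ε · sin L_s = sin 23.44° × sin 268.2° = -0.39759, so δ = -23.428°.
cos h₀ = −tan(-84.6°) tan(-23.428°) = -4.5840 ≤ −1 ⇒ polar day, h₀ = π.
Bracket: h₀ sin ϕ sin δ + cos ϕ cos δ sin h₀ = 3.1416×-0.99556×-0.39759 + 0.09411×0.91756×0.00000 = 1.243523 + 0.000000 = 1.243523.
Q̄ = (S_0/π) × [bracket] = (1361/π) × 1.243523 = 538.7 W/m².

Q̄ ≈ 539 W/m²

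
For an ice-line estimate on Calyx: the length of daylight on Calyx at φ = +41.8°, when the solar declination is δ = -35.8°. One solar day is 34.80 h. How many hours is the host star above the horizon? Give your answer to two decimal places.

9.64 h

cos H₀ = −tan φ · tan δ = −tan(+41.8°) × tan(-35.800°) = 0.6448, so H₀ = 0.8700 rad = 49.85°.
Daylight = 2H₀/(2π) × 34.80 h = (0.8700/π) × 34.80 = 9.64 h.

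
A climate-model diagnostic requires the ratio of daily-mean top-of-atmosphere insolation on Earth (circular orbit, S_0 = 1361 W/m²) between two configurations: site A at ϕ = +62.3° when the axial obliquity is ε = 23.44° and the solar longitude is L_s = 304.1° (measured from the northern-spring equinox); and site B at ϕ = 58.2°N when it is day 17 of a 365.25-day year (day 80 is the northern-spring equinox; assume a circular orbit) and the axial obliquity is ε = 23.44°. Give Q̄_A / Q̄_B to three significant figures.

Q̄_A / Q̄_B ≈ 0.696

— Configuration A (ϕ=+62.3°):
Solar declination: sin δ = sin ε · sin L_s = sin 23.44° × sin 304.1° = -0.32939, so δ = -19.232°.
cos h₀ = −tan(+62.3°) tan(-19.232°) = 0.6645, h₀ = 0.8440 rad.
Bracket: h₀ sin ϕ sin δ + cos ϕ cos δ sin h₀ = 0.8440×0.88539×-0.32939 + 0.46484×0.94419×0.74730 = -0.246143 + 0.327988 = 0.081845.
Q̄ = (S_0/π) × [bracket] = (1361/π) × 0.081845 = 35.457 W/m².
— Configuration B (ϕ=+58.2°):
Solar longitude: L_s = 360° × (17 − 80)/365.25 = -62.094°, i.e. -62.094° + 360° = 297.906°.
sin δ = sin 23.44° × sin 297.906° = -0.35153, so δ = -20.581°.
cos h₀ = −tan(+58.2°) tan(-20.581°) = 0.6056, h₀ = 0.9203 rad.
Bracket: h₀ sin ϕ sin δ + cos ϕ cos δ sin h₀ = 0.9203×0.84989×-0.35153 + 0.52696×0.93618×0.79575 = -0.274951 + 0.392567 = 0.117616.
Q̄ = (S_0/π) × [bracket] = (1361/π) × 0.117616 = 50.954 W/m².
Ratio Q̄_A / Q̄_B = 35.457 / 50.954 = 0.6959.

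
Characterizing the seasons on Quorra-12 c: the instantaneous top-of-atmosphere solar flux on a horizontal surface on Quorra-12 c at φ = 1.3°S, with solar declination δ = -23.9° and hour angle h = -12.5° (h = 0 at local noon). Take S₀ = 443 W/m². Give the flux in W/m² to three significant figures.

399 W/m²

cos θ_z = sin φ sin δ + cos φ cos δ cos h = 0.009192 + 0.892353 = 0.901545.
Flux = S₀ · cos θ_z = 443 × 0.901545 = 399.4 W/m².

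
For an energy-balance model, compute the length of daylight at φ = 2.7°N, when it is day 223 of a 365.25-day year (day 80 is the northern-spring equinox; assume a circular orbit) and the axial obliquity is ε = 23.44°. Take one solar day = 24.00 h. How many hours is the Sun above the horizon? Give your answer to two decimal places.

Solar longitude: λ_s = 360° × (223 − 80)/365.25 = 140.945°.
sin δ = sin 23.44° × sin 140.945° = 0.25064, so δ = +14.515°.
cos H₀ = −tan φ · tan δ = −tan(+2.7°) × tan(+14.515°) = -0.0122, so H₀ = 1.5830 rad = 90.70°.
Daylight = 2H₀/(2π) × 24.00 h = (1.5830/π) × 24.00 = 12.09 h.

12.09 h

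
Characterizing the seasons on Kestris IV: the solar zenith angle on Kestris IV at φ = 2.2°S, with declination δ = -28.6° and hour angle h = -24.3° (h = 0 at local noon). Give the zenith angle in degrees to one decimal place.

cos θ_z = sin φ sin δ + cos φ cos δ cos h = 0.018376 + 0.799607 = 0.817983.
θ_z = arccos(0.817983) = 35.1°.

θ_z = 35.1°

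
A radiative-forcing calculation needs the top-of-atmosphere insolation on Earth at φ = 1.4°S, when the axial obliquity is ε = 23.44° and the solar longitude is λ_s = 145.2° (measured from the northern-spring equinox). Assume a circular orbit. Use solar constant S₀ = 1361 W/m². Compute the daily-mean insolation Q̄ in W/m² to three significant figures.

Solar declination: sin δ = sin ε · sin λ_s = sin 23.44° × sin 145.2° = 0.22702, so δ = +13.122°.
cos H₀ = −tan(-1.4°) tan(+13.122°) = 0.0057, H₀ = 1.5651 rad.
Bracket: H₀ sin φ sin δ + cos φ cos δ sin H₀ = 1.5651×-0.02443×0.22702 + 0.99970×0.97389×0.99998 = -0.008680 + 0.973578 = 0.964898.
Q̄ = (S₀/π) × [bracket] = (1361/π) × 0.964898 = 418.0 W/m².

Q̄ ≈ 418 W/m²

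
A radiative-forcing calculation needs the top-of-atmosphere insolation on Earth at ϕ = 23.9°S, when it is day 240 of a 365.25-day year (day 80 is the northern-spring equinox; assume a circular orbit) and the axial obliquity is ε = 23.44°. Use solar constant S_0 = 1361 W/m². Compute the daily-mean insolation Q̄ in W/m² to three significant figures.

Solar longitude: L_s = 360° × (240 − 80)/365.25 = 157.700°.
sin δ = sin 23.44° × sin 157.700° = 0.15094, so δ = +8.682°.
cos h₀ = −tan(-23.9°) tan(+8.682°) = 0.0677, h₀ = 1.5031 rad.
Bracket: h₀ sin ϕ sin δ + cos ϕ cos δ sin h₀ = 1.5031×-0.40514×0.15094 + 0.91425×0.98854×0.99771 = -0.091917 + 0.901703 = 0.809786.
Q̄ = (S_0/π) × [bracket] = (1361/π) × 0.809786 = 350.8 W/m².

Q̄ ≈ 351 W/m²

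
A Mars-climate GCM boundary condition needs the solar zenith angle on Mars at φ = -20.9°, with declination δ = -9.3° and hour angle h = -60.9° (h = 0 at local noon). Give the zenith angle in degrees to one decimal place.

cos θ_z = sin φ sin δ + cos φ cos δ cos h = 0.057650 + 0.448365 = 0.506015.
θ_z = arccos(0.506015) = 59.6°.

θ_z = 59.6°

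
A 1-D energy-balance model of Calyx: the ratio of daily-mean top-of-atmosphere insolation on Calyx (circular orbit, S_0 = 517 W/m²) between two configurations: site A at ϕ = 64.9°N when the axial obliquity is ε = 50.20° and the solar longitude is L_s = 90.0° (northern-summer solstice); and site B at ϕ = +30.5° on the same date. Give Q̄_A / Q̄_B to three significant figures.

Q̄_A / Q̄_B ≈ 1.67

— Configuration A (ϕ=+64.9°):
Solar declination: sin δ = sin ε · sin L_s = sin 50.20° × sin 90.0° = 0.76828, so δ = +50.200°.
cos h₀ = −tan(+64.9°) tan(+50.200°) = -2.5622 ≤ −1 ⇒ polar day, h₀ = π.
Bracket: h₀ sin ϕ sin δ + cos ϕ cos δ sin h₀ = 3.1416×0.90557×0.76828 + 0.42420×0.64011×0.00000 = 2.185710 + 0.000000 = 2.185710.
Q̄ = (S_0/π) × [bracket] = (517/π) × 2.185710 = 359.69 W/m².
— Configuration B (ϕ=+30.5°):
cos h₀ = −tan(+30.5°) tan(+50.200°) = -0.7070, h₀ = 2.3560 rad.
Bracket: h₀ sin ϕ sin δ + cos ϕ cos δ sin h₀ = 2.3560×0.50754×0.76828 + 0.86163×0.64011×0.70722 = 0.918682 + 0.390059 = 1.308741.
Q̄ = (S_0/π) × [bracket] = (517/π) × 1.308741 = 215.37 W/m².
Ratio Q̄_A / Q̄_B = 359.69 / 215.37 = 1.670.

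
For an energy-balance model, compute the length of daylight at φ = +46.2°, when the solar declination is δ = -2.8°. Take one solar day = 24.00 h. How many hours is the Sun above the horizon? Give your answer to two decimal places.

cos H₀ = −tan φ · tan δ = −tan(+46.2°) × tan(-2.800°) = 0.0510, so H₀ = 1.5198 rad = 87.08°.
Daylight = 2H₀/(2π) × 24.00 h = (1.5198/π) × 24.00 = 11.61 h.

11.61 h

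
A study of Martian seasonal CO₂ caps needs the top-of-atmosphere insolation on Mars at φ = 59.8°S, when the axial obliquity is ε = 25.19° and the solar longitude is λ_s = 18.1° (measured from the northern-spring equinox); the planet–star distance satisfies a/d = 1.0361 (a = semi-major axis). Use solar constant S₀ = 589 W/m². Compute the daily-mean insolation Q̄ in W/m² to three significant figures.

Solar declination: sin δ = sin ε · sin λ_s = sin 25.19° × sin 18.1° = 0.13223, so δ = +7.599°.
cos H₀ = −tan(-59.8°) tan(+7.599°) = 0.2292, H₀ = 1.3395 rad.
Bracket: H₀ sin φ sin δ + cos φ cos δ sin H₀ = 1.3395×-0.86427×0.13223 + 0.50302×0.99122×0.97338 = -0.153081 + 0.485331 = 0.332250.
Inverse-square distance factor (a/d)² = 1.0361² = 1.073503.
Q̄ = (S₀/π) × 1.073503 × [bracket] = (589/π) × 1.073503 × 0.332250 = 66.87 W/m².

Q̄ ≈ 66.9 W/m²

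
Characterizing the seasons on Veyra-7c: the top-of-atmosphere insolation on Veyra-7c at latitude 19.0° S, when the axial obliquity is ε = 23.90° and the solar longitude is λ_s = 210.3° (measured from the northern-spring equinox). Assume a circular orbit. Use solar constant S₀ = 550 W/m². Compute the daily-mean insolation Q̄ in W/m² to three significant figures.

Q̄ ≈ 181 W/m²

Solar declination: sin δ = sin ε · sin λ_s = sin 23.90° × sin 210.3° = -0.20441, so δ = -11.795°.
cos H₀ = −tan(-19.0°) tan(-11.795°) = -0.0719, H₀ = 1.6428 rad.
Bracket: H₀ sin φ sin δ + cos φ cos δ sin H₀ = 1.6428×-0.32557×-0.20441 + 0.94552×0.97889×0.99741 = 0.109328 + 0.923163 = 1.032491.
Q̄ = (S₀/π) × [bracket] = (550/π) × 1.032491 = 180.8 W/m².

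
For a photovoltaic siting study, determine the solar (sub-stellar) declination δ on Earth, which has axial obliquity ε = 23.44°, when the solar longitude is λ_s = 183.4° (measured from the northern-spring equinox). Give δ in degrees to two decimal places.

δ = -1.35°

sin δ = sin ε · sin λ_s = sin 23.44° × sin 183.4° = -0.023591.
δ = arcsin(-0.023591) = -1.35°.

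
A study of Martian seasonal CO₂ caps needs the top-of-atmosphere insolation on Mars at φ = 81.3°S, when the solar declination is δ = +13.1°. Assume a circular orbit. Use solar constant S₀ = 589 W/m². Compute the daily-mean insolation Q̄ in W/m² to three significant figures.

Q̄ ≈ 0.00 W/m²

cos H₀ = −tan(-81.3°) tan(+13.100°) = 1.5207 ≥ 1 ⇒ polar night, H₀ = 0 and Q̄ = 0.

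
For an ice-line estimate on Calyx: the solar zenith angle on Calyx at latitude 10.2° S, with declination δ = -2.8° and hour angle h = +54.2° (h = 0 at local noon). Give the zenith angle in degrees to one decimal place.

θ_z = 54.3°

cos θ_z = sin φ sin δ + cos φ cos δ cos h = 0.008651 + 0.575025 = 0.583676.
θ_z = arccos(0.583676) = 54.3°.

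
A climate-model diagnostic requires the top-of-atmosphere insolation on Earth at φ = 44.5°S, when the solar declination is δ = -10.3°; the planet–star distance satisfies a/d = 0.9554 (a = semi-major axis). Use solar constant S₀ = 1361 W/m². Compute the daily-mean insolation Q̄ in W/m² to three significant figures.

cos H₀ = −tan(-44.5°) tan(-10.300°) = -0.1786, H₀ = 1.7503 rad.
Bracket: H₀ sin φ sin δ + cos φ cos δ sin H₀ = 1.7503×-0.70091×-0.17880 + 0.71325×0.98389×0.98392 = 0.219352 + 0.690475 = 0.909827.
Inverse-square distance factor (a/d)² = 0.9554² = 0.912789.
Q̄ = (S₀/π) × 0.912789 × [bracket] = (1361/π) × 0.912789 × 0.909827 = 359.8 W/m².

Q̄ ≈ 360 W/m²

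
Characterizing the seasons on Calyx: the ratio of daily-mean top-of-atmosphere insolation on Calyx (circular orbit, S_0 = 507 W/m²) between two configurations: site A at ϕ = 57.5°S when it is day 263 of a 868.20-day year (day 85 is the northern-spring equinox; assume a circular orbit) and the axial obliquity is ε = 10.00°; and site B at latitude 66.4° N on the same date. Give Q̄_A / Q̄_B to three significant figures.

Q̄_A / Q̄_B ≈ 0.493

— Configuration A (ϕ=-57.5°):
Solar longitude: L_s = 360° × (263 − 85)/868.20 = 73.808°.
sin δ = sin 10.00° × sin 73.808° = 0.16676, so δ = +9.599°.
cos h₀ = −tan(-57.5°) tan(+9.599°) = 0.2655, h₀ = 1.3021 rad.
Bracket: h₀ sin ϕ sin δ + cos ϕ cos δ sin h₀ = 1.3021×-0.84339×0.16676 + 0.53730×0.98600×0.96412 = -0.183132 + 0.510769 = 0.327637.
Q̄ = (S_0/π) × [bracket] = (507/π) × 0.327637 = 52.875 W/m².
— Configuration B (ϕ=+66.4°):
cos h₀ = −tan(+66.4°) tan(+9.599°) = -0.3871, h₀ = 1.9683 rad.
Bracket: h₀ sin ϕ sin δ + cos ϕ cos δ sin h₀ = 1.9683×0.91636×0.16676 + 0.40035×0.98600×0.92203 = 0.300780 + 0.363967 = 0.664747.
Q̄ = (S_0/π) × [bracket] = (507/π) × 0.664747 = 107.28 W/m².
Ratio Q̄_A / Q̄_B = 52.875 / 107.28 = 0.4929.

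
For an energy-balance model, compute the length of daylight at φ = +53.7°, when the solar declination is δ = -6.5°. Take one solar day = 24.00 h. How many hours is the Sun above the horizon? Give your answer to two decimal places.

10.81 h

cos H₀ = −tan φ · tan δ = −tan(+53.7°) × tan(-6.500°) = 0.1551, so H₀ = 1.4151 rad = 81.08°.
Daylight = 2H₀/(2π) × 24.00 h = (1.4151/π) × 24.00 = 10.81 h.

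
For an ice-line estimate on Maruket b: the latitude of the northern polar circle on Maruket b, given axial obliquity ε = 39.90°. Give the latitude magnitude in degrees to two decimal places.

The polar circle is the lowest latitude that experiences at least one full rotation of continuous daylight at the northern-summer solstice; it lies at |ϕ| = 90° − ε = 90° − 39.90° = 50.10°.

50.10°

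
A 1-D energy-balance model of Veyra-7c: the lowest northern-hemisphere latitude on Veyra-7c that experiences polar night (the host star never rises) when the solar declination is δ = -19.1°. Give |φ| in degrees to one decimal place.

|φ| = 70.9°

Polar night requires cos H₀ = −tan φ tan δ ≥ 1, i.e. tan φ tan δ ≤ −1.
The boundary is |tan φ| · |tan δ| = 1, so |φ| = 90° − |δ| = 90° − 19.1° = 70.9° in the northern hemisphere.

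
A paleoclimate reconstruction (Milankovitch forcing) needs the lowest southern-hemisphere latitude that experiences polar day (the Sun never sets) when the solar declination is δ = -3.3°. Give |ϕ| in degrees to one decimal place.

Polar day requires cos h₀ = −tan ϕ tan δ ≤ −1, i.e. tan ϕ tan δ ≥ 1.
The boundary is |tan ϕ| · |tan δ| = 1, so |ϕ| = 90° − |δ| = 90° − 3.3° = 86.7° in the southern hemisphere.

|ϕ| = 86.7°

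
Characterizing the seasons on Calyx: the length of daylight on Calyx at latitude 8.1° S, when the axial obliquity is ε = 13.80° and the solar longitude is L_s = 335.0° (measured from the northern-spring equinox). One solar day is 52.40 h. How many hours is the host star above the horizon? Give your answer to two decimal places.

Solar declination: sin δ = sin ε · sin L_s = sin 13.80° × sin 335.0° = -0.10081, so δ = -5.786°.
cos h₀ = −tan ϕ · tan δ = −tan(-8.1°) × tan(-5.786°) = -0.0144, so h₀ = 1.5852 rad = 90.83°.
Daylight = 2h₀/(2π) × 52.40 h = (1.5852/π) × 52.40 = 26.44 h.

26.44 h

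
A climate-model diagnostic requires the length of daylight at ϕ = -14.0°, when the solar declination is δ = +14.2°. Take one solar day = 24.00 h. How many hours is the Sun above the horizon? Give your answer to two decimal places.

cos h₀ = −tan ϕ · tan δ = −tan(-14.0°) × tan(+14.200°) = 0.0631, so h₀ = 1.5077 rad = 86.38°.
Daylight = 2h₀/(2π) × 24.00 h = (1.5077/π) × 24.00 = 11.52 h.

11.52 h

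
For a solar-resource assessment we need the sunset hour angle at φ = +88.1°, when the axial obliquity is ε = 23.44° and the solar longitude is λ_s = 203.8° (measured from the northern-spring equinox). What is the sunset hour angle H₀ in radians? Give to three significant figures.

H₀ = 0.00 rad

Solar declination: sin δ = sin ε · sin λ_s = sin 23.44° × sin 203.8° = -0.16053, so δ = -9.237°.
cos H₀ = −tan φ · tan δ = 4.9026 ≥ 1, so the Sun never rises (polar night) and H₀ = 0.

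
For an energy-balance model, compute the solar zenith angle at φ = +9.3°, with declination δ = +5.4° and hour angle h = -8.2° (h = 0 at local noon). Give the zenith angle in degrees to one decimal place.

θ_z = 9.0°

cos θ_z = sin φ sin δ + cos φ cos δ cos h = 0.015208 + 0.972431 = 0.987639.
θ_z = arccos(0.987639) = 9.0°.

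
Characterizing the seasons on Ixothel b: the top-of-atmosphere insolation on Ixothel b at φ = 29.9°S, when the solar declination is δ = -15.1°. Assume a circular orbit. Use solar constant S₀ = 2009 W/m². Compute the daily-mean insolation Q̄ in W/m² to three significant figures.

Q̄ ≈ 672 W/m²

cos H₀ = −tan(-29.9°) tan(-15.100°) = -0.1552, H₀ = 1.7266 rad.
Bracket: H₀ sin φ sin δ + cos φ cos δ sin H₀ = 1.7266×-0.49849×-0.26050 + 0.86690×0.96547×0.98789 = 0.224210 + 0.826830 = 1.051040.
Q̄ = (S₀/π) × [bracket] = (2009/π) × 1.051040 = 672.1 W/m².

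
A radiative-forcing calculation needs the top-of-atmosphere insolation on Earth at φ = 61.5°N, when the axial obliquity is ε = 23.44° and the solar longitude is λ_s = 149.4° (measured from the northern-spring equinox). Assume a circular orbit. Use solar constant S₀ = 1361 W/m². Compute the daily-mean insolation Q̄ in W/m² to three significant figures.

Solar declination: sin δ = sin ε · sin λ_s = sin 23.44° × sin 149.4° = 0.20249, so δ = +11.683°.
cos H₀ = −tan(+61.5°) tan(+11.683°) = -0.3808, H₀ = 1.9615 rad.
Bracket: H₀ sin φ sin δ + cos φ cos δ sin H₀ = 1.9615×0.87882×0.20249 + 0.47716×0.97928×0.92464 = 0.349053 + 0.432060 = 0.781113.
Q̄ = (S₀/π) × [bracket] = (1361/π) × 0.781113 = 338.4 W/m².

Q̄ ≈ 338 W/m²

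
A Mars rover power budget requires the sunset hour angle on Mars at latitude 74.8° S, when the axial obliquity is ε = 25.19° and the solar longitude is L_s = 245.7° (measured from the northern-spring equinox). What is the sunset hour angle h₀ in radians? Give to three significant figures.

h₀ = 3.14 rad

Solar declination: sin δ = sin ε · sin L_s = sin 25.19° × sin 245.7° = -0.38791, so δ = -22.825°.
Sunrise equation: cos h₀ = −tan ϕ · tan δ = -1.5491 ≤ −1, so the Sun never sets (polar day) and h₀ = π.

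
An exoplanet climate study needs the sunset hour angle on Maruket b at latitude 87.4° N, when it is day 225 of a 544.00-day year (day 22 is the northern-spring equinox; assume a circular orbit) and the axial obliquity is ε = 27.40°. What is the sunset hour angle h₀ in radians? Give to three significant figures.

h₀ = 3.14 rad

Solar longitude: L_s = 360° × (225 − 22)/544.00 = 134.338°.
sin δ = sin 27.40° × sin 134.338° = 0.32915, so δ = +19.217°.
Sunrise equation: cos h₀ = −tan ϕ · tan δ = -7.6761 ≤ −1, so the host star never sets (polar day) and h₀ = π.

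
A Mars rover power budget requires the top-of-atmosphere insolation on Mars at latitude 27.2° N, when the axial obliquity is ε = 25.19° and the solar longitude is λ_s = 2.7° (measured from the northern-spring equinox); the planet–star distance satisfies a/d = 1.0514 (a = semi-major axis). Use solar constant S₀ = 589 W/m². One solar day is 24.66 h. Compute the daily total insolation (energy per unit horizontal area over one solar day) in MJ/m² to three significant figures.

16.6 MJ/m²

Solar declination: sin δ = sin ε · sin λ_s = sin 25.19° × sin 2.7° = 0.02005, so δ = +1.149°.
cos H₀ = −tan(+27.2°) tan(+1.149°) = -0.0103, H₀ = 1.5811 rad.
Bracket: H₀ sin φ sin δ + cos φ cos δ sin H₀ = 1.5811×0.45710×0.02005 + 0.88942×0.99980×0.99995 = 0.014491 + 0.889198 = 0.903689.
Inverse-square distance factor (a/d)² = 1.0514² = 1.105442.
Q̄ = (S₀/π) × 1.105442 × [bracket] = (589/π) × 1.105442 × 0.903689 = 187.29 W/m².
Daily total = Q̄ × 24.66 h × 3600 s/h = 187.29 × 24.66 × 3600 / 10⁶ = 16.63 MJ/m².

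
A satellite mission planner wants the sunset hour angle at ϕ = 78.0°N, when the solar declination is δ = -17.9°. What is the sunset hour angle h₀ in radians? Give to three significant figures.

h₀ = 0.00 rad

cos h₀ = −tan ϕ · tan δ = 1.5196 ≥ 1, so the Sun never rises (polar night) and h₀ = 0.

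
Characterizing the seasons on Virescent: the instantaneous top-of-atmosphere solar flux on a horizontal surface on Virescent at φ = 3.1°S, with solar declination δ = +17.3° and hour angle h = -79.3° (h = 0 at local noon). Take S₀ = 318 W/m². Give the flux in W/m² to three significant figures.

51.2 W/m²

cos θ_z = sin φ sin δ + cos φ cos δ cos h = -0.016082 + 0.177008 = 0.160926.
Flux = S₀ · cos θ_z = 318 × 0.160926 = 51.17 W/m².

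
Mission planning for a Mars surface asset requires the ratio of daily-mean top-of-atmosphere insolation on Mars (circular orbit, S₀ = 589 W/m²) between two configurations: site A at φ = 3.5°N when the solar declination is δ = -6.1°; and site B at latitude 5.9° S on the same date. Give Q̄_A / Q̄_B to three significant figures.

— Configuration A (φ=+3.5°):
cos H₀ = −tan(+3.5°) tan(-6.100°) = 0.0065, H₀ = 1.5643 rad.
Bracket: H₀ sin φ sin δ + cos φ cos δ sin H₀ = 1.5643×0.06105×-0.10626 + 0.99813×0.99434×0.99998 = -0.010148 + 0.992461 = 0.982313.
Q̄ = (S₀/π) × [bracket] = (589/π) × 0.982313 = 184.17 W/m².
— Configuration B (φ=-5.9°):
cos H₀ = −tan(-5.9°) tan(-6.100°) = -0.0110, H₀ = 1.5818 rad.
Bracket: H₀ sin φ sin δ + cos φ cos δ sin H₀ = 1.5818×-0.10279×-0.10626 + 0.99470×0.99434×0.99994 = 0.017277 + 0.989011 = 1.006288.
Q̄ = (S₀/π) × [bracket] = (589/π) × 1.006288 = 188.66 W/m².
Ratio Q̄_A / Q̄_B = 184.17 / 188.66 = 0.9762.

Q̄_A / Q̄_B ≈ 0.976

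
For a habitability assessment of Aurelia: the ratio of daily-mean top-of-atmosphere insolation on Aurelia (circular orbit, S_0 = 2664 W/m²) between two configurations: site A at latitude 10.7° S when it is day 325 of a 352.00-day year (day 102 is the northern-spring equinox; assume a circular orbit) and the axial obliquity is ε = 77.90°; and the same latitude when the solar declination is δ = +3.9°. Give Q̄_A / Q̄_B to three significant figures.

— Configuration A (ϕ=-10.7°):
Solar longitude: L_s = 360° × (325 − 102)/352.00 = 228.068°.
sin δ = sin 77.90° × sin 228.068° = -0.72741, so δ = -46.670°.
cos h₀ = −tan(-10.7°) tan(-46.670°) = -0.2003, h₀ = 1.7725 rad.
Bracket: h₀ sin ϕ sin δ + cos ϕ cos δ sin h₀ = 1.7725×-0.18567×-0.72741 + 0.98261×0.68620×0.97973 = 0.239391 + 0.660600 = 0.899991.
Q̄ = (S_0/π) × [bracket] = (2664/π) × 0.899991 = 763.17 W/m².
— Configuration B (ϕ=-10.7°):
cos h₀ = −tan(-10.7°) tan(+3.900°) = 0.0129, h₀ = 1.5579 rad.
Bracket: h₀ sin ϕ sin δ + cos ϕ cos δ sin h₀ = 1.5579×-0.18567×0.06802 + 0.98261×0.99768×0.99992 = -0.019675 + 0.980252 = 0.960577.
Q̄ = (S_0/π) × [bracket] = (2664/π) × 0.960577 = 814.55 W/m².
Ratio Q̄_A / Q̄_B = 763.17 / 814.55 = 0.9369.

Q̄_A / Q̄_B ≈ 0.937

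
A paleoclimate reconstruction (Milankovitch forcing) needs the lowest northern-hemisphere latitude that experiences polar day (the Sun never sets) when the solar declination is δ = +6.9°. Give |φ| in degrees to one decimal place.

Polar day requires cos H₀ = −tan φ tan δ ≤ −1, i.e. tan φ tan δ ≥ 1.
The boundary is |tan φ| · |tan δ| = 1, so |φ| = 90° − |δ| = 90° − 6.9° = 83.1° in the northern hemisphere.

|φ| = 83.1°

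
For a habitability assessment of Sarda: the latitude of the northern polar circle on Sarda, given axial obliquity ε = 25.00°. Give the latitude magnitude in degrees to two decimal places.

65.00°

The polar circle is the lowest latitude that experiences at least one full rotation of continuous daylight at the northern-summer solstice; it lies at |φ| = 90° − ε = 90° − 25.00° = 65.00°.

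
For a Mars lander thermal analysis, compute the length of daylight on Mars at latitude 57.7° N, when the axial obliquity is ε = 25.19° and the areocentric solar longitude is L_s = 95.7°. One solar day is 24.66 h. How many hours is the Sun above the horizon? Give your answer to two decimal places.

18.86 h

sin δ = sin 25.19° × sin 95.7° = 0.42352, so δ = +25.057°.
cos h₀ = −tan ϕ · tan δ = −tan(+57.7°) × tan(+25.057°) = -0.7395, so h₀ = 2.4032 rad = 137.69°.
Daylight = 2h₀/(2π) × 24.66 h = (2.4032/π) × 24.66 = 18.86 h.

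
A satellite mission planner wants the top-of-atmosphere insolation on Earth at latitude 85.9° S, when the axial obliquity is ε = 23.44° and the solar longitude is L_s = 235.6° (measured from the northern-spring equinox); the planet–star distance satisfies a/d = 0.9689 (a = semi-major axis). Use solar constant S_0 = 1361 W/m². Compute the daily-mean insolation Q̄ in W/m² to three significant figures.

Q̄ ≈ 418 W/m²

Solar declination: sin δ = sin ε · sin L_s = sin 23.44° × sin 235.6° = -0.32822, so δ = -19.161°.
cos h₀ = −tan(-85.9°) tan(-19.161°) = -4.8475 ≤ −1 ⇒ polar day, h₀ = π.
Bracket: h₀ sin ϕ sin δ + cos ϕ cos δ sin h₀ = 3.1416×-0.99744×-0.32822 + 0.07150×0.94460×0.00000 = 1.028496 + 0.000000 = 1.028496.
Inverse-square distance factor (a/d)² = 0.9689² = 0.938767.
Q̄ = (S_0/π) × 0.938767 × [bracket] = (1361/π) × 0.938767 × 1.028496 = 418.3 W/m².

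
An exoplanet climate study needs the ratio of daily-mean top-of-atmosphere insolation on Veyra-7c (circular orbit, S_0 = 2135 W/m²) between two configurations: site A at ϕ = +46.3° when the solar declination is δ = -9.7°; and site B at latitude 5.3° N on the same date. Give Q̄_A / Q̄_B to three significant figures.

Q̄_A / Q̄_B ≈ 0.523

— Configuration A (ϕ=+46.3°):
cos h₀ = −tan(+46.3°) tan(-9.700°) = 0.1789, h₀ = 1.3910 rad.
Bracket: h₀ sin ϕ sin δ + cos ϕ cos δ sin h₀ = 1.3910×0.72297×-0.16849 + 0.69088×0.98570×0.98387 = -0.169442 + 0.670016 = 0.500574.
Q̄ = (S_0/π) × [bracket] = (2135/π) × 0.500574 = 340.19 W/m².
— Configuration B (ϕ=+5.3°):
cos h₀ = −tan(+5.3°) tan(-9.700°) = 0.0159, h₀ = 1.5549 rad.
Bracket: h₀ sin ϕ sin δ + cos ϕ cos δ sin h₀ = 1.5549×0.09237×-0.16849 + 0.99572×0.98570×0.99987 = -0.024200 + 0.981354 = 0.957154.
Q̄ = (S_0/π) × [bracket] = (2135/π) × 0.957154 = 650.47 W/m².
Ratio Q̄_A / Q̄_B = 340.19 / 650.47 = 0.5230.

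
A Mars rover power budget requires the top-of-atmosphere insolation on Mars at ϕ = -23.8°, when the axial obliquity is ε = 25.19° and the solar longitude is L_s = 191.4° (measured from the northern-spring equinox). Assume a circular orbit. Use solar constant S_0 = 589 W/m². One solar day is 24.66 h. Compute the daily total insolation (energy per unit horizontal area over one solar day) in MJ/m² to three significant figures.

Solar declination: sin δ = sin ε · sin L_s = sin 25.19° × sin 191.4° = -0.08413, so δ = -4.826°.
cos h₀ = −tan(-23.8°) tan(-4.826°) = -0.0372, h₀ = 1.6080 rad.
Bracket: h₀ sin ϕ sin δ + cos ϕ cos δ sin h₀ = 1.6080×-0.40355×-0.08413 + 0.91496×0.99646×0.99931 = 0.054593 + 0.911092 = 0.965685.
Q̄ = (S_0/π) × [bracket] = (589/π) × 0.965685 = 181.05 W/m².
Daily total = Q̄ × 24.66 h × 3600 s/h = 181.05 × 24.66 × 3600 / 10⁶ = 16.07 MJ/m².

16.1 MJ/m²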